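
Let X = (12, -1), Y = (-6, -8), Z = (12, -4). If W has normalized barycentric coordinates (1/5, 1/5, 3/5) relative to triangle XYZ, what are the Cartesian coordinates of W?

(42/5, -21/5)

W = (1/5)·X + (1/5)·Y + (3/5)·Z.
x-coordinate: (1/5)·12 + (1/5)·(-6) + (3/5)·12 = 42/5.
y-coordinate: (1/5)·(-1) + (1/5)·(-8) + (3/5)·(-4) = -21/5.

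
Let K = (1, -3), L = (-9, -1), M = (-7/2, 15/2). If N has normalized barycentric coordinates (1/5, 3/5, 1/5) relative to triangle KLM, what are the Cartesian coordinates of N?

N = (1/5)·K + (3/5)·L + (1/5)·M.
x-coordinate: (1/5)·1 + (3/5)·(-9) + (1/5)·(-7/2) = -59/10.
y-coordinate: (1/5)·(-3) + (3/5)·(-1) + (1/5)·(15/2) = 3/10.

(-59/10, 3/10)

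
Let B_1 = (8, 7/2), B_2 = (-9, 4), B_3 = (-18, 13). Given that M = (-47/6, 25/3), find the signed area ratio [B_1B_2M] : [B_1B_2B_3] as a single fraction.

[B_1B_2B_3] = ½·(8·(4−13) + (-9)·(13−(7/2)) + (-18)·(7/2−4)) = ½·(-72 − 171/2 + 9) = -297/4.
[B_1B_2M] = ½·(8·(4−(25/3)) + (-9)·(25/3−(7/2)) + (-47/6)·(7/2−4)) = ½·(-104/3 − 87/2 + 47/12) = -297/8, so the ratio is (-297/8)/(-297/4) = 1/2.

1/2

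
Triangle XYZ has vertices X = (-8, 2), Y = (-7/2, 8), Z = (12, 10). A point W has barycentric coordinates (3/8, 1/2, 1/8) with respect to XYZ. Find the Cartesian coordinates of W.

(-13/4, 6)

W = (3/8)·X + (1/2)·Y + (1/8)·Z.
x-coordinate: (3/8)·(-8) + (1/2)·(-7/2) + (1/8)·12 = -13/4.
y-coordinate: (3/8)·2 + (1/2)·8 + (1/8)·10 = 6.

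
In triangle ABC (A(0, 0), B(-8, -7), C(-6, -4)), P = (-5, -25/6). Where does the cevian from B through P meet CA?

(-2, -4/3)

Barycentric coordinates of P with respect to ABC: (1/3, 1/2, 1/6).
On side CA the B-coordinate is zero; dropping P's B-weight 1/2 and renormalizing the remaining 1/6 : 1/3 gives weights 1/3, 2/3 on C, A.
Q = (1/3)·(-6, -4) + (2/3)·(0, 0) = (-2, -4/3).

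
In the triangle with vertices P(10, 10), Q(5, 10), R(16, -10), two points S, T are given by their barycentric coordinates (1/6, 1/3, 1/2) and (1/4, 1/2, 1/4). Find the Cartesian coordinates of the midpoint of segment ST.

(61/6, 5/2)

Barycentric coordinates of the midpoint are the average: (5/24, 5/12, 3/8).
Converting: (5/24)·P + (5/12)·Q + (3/8)·R = (61/6, 5/2).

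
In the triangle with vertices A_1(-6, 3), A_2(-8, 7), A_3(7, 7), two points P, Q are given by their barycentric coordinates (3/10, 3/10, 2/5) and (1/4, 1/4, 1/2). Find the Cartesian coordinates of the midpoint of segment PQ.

(-7/10, 59/10)

Barycentric coordinates of the midpoint are the average: (11/40, 11/40, 9/20).
Converting: (11/40)·A_1 + (11/40)·A_2 + (9/20)·A_3 = (-7/10, 59/10).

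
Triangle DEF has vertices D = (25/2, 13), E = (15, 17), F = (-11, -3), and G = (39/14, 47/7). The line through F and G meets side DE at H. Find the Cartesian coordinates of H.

(105/8, 14)

Barycentric coordinates of G with respect to DEF: (3/7, 1/7, 3/7).
On side DE the F-coordinate is zero; dropping G's F-weight 3/7 and renormalizing the remaining 3/7 : 1/7 gives weights 3/4, 1/4 on D, E.
H = (3/4)·(25/2, 13) + (1/4)·(15, 17) = (105/8, 14).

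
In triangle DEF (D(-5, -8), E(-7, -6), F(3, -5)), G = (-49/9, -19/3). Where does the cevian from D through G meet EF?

(-39/7, -41/7)

Barycentric coordinates of G with respect to DEF: (2/9, 2/3, 1/9).
On side EF the D-coordinate is zero; dropping G's D-weight 2/9 and renormalizing the remaining 2/3 : 1/9 gives weights 6/7, 1/7 on E, F.
H = (6/7)·(-7, -6) + (1/7)·(3, -5) = (-39/7, -41/7).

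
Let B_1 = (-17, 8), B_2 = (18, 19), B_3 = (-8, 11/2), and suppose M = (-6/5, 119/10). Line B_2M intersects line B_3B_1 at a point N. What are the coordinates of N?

Barycentric coordinates of M with respect to B_1B_2B_3: (2/5, 2/5, 1/5).
On side B_3B_1 the B_2-coordinate is zero; dropping M's B_2-weight 2/5 and renormalizing the remaining 1/5 : 2/5 gives weights 1/3, 2/3 on B_3, B_1.
N = (1/3)·(-8, 11/2) + (2/3)·(-17, 8) = (-14, 43/6).

(-14, 43/6)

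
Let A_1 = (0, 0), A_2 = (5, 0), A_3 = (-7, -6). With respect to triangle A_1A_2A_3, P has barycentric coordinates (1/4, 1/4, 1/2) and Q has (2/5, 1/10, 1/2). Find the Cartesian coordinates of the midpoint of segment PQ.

Barycentric coordinates of the midpoint are the average: (13/40, 7/40, 1/2).
Converting: (13/40)·A_1 + (7/40)·A_2 + (1/2)·A_3 = (-21/8, -3).

(-21/8, -3)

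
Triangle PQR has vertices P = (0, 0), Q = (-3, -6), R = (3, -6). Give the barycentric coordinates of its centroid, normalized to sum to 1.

The centroid is the average of the vertices, so each weight is 1/3.

(1/3, 1/3, 1/3)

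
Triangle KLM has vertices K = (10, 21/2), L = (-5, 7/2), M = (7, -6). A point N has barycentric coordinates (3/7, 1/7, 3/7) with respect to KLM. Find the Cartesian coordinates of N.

N = (3/7)·K + (1/7)·L + (3/7)·M.
x-coordinate: (3/7)·10 + (1/7)·(-5) + (3/7)·7 = 46/7.
y-coordinate: (3/7)·(21/2) + (1/7)·(7/2) + (3/7)·(-6) = 17/7.

(46/7, 17/7)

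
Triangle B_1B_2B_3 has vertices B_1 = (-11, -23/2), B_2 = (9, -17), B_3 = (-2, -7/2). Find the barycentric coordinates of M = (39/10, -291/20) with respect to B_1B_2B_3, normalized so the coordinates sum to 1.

Signed area of the reference triangle: [B_1B_2B_3] = ½·((-11)·(-17−(-7/2)) + 9·(-7/2−(-23/2)) + (-2)·(-23/2−(-17))) = ½·(297/2 + 72 − 11) = 419/4.
[MB_2B_3] = ½·((39/10)·(-17−(-7/2)) + 9·(-7/2−(-291/20)) + (-2)·(-291/20−(-17))) = ½·(-1053/20 + 1989/20 − 49/10) = 419/20, so the B_1-coordinate is (419/20)/(419/4) = 1/5.
[B_1MB_3] = ½·((-11)·(-291/20−(-7/2)) + (39/10)·(-7/2−(-23/2)) + (-2)·(-23/2−(-291/20))) = ½·(2431/20 + 156/5 − 61/10) = 2933/40, so the B_2-coordinate is 7/10.
[B_1B_2M] = ½·((-11)·(-17−(-291/20)) + 9·(-291/20−(-23/2)) + (39/10)·(-23/2−(-17))) = ½·(539/20 − 549/20 + 429/20) = 419/40, so the B_3-coordinate is 1/10.

(1/5, 7/10, 1/10)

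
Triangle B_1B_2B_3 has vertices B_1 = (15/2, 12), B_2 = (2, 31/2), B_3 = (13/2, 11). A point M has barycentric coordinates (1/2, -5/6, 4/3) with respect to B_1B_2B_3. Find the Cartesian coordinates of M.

(43/4, 31/4)

M = (1/2)·B_1 + (-5/6)·B_2 + (4/3)·B_3.
x-coordinate: (1/2)·(15/2) + (-5/6)·2 + (4/3)·(13/2) = 43/4.
y-coordinate: (1/2)·12 + (-5/6)·(31/2) + (4/3)·11 = 31/4.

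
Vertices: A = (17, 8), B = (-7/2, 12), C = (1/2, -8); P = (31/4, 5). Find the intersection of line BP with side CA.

Barycentric coordinates of P with respect to ABC: (1/2, 1/4, 1/4).
On side CA the B-coordinate is zero; dropping P's B-weight 1/4 and renormalizing the remaining 1/4 : 1/2 gives weights 1/3, 2/3 on C, A.
Q = (1/3)·(1/2, -8) + (2/3)·(17, 8) = (23/2, 8/3).

(23/2, 8/3)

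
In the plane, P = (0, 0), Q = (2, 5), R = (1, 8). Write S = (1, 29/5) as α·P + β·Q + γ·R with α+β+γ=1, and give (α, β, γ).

(1/5, 1/5, 3/5)

Signed area of the reference triangle: [PQR] = ½·(0·(5−8) + 2·(8−0) + 1·(0−5)) = ½·(0 + 16 − 5) = 11/2.
[SQR] = ½·(1·(5−8) + 2·(8−(29/5)) + 1·(29/5−5)) = ½·(-3 + 22/5 + 4/5) = 11/10, so the P-coordinate is (11/10)/(11/2) = 1/5.
[PSR] = ½·(0·(29/5−8) + 1·(8−0) + 1·(0−(29/5))) = ½·(0 + 8 − 29/5) = 11/10, so the Q-coordinate is 1/5.
[PQS] = ½·(0·(5−(29/5)) + 2·(29/5−0) + 1·(0−5)) = ½·(0 + 58/5 − 5) = 33/10, so the R-coordinate is 3/5.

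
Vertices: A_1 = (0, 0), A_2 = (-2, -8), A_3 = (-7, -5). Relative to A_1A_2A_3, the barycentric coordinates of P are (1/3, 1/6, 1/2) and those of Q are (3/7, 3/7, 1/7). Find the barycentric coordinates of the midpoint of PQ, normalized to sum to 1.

Since both coordinate triples sum to 1, the midpoint's barycentrics are the componentwise average.
(1/3+3/7)/2 = 8/21; similarly 25/84 and 9/28.

(8/21, 25/84, 9/28)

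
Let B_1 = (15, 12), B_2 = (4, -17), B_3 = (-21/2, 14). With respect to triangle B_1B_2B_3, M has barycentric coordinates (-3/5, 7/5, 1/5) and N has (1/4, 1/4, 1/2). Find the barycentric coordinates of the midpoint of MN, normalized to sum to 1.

(-7/40, 33/40, 7/20)

Since both coordinate triples sum to 1, the midpoint's barycentrics are the componentwise average.
(-3/5+1/4)/2 = -7/40; similarly 33/40 and 7/20.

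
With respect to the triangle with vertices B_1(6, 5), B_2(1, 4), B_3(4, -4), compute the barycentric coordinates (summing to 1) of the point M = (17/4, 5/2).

Signed area of the reference triangle: [B_1B_2B_3] = ½·(6·(4−(-4)) + 1·(-4−5) + 4·(5−4)) = ½·(48 − 9 + 4) = 43/2.
[MB_2B_3] = ½·((17/4)·(4−(-4)) + 1·(-4−(5/2)) + 4·(5/2−4)) = ½·(34 − 13/2 − 6) = 43/4, so the B_1-coordinate is (43/4)/(43/2) = 1/2.
[B_1MB_3] = ½·(6·(5/2−(-4)) + (17/4)·(-4−5) + 4·(5−(5/2))) = ½·(39 − 153/4 + 10) = 43/8, so the B_2-coordinate is 1/4.
[B_1B_2M] = ½·(6·(4−(5/2)) + 1·(5/2−5) + (17/4)·(5−4)) = ½·(9 − 5/2 + 17/4) = 43/8, so the B_3-coordinate is 1/4.
Check: 1/2 + 1/4 + 1/4 = 1.

(1/2, 1/4, 1/4)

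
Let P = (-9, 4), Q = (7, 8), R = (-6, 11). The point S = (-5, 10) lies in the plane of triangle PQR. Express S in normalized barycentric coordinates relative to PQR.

(1/10, 1/10, 4/5)

Signed area of the reference triangle: [PQR] = ½·((-9)·(8−11) + 7·(11−4) + (-6)·(4−8)) = ½·(27 + 49 + 24) = 50.
[SQR] = ½·((-5)·(8−11) + 7·(11−10) + (-6)·(10−8)) = ½·(15 + 7 − 12) = 5, so the P-coordinate is 5/50 = 1/10.
[PSR] = ½·((-9)·(10−11) + (-5)·(11−4) + (-6)·(4−10)) = ½·(9 − 35 + 36) = 5, so the Q-coordinate is 1/10.
[PQS] = ½·((-9)·(8−10) + 7·(10−4) + (-5)·(4−8)) = ½·(18 + 42 + 20) = 40, so the R-coordinate is 4/5.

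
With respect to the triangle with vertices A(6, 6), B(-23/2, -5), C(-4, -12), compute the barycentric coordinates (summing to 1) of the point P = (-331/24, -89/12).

Signed area of the reference triangle: [ABC] = ½·(6·(-5−(-12)) + (-23/2)·(-12−6) + (-4)·(6−(-5))) = ½·(42 + 207 − 44) = 205/2.
[PBC] = ½·((-331/24)·(-5−(-12)) + (-23/2)·(-12−(-89/12)) + (-4)·(-89/12−(-5))) = ½·(-2317/24 + 1265/24 + 29/3) = -205/12, so the A-coordinate is (-205/12)/(205/2) = -1/6.
[APC] = ½·(6·(-89/12−(-12)) + (-331/24)·(-12−6) + (-4)·(6−(-89/12))) = ½·(55/2 + 993/4 − 161/3) = 2665/24, so the B-coordinate is 13/12.
[ABP] = ½·(6·(-5−(-89/12)) + (-23/2)·(-89/12−6) + (-331/24)·(6−(-5))) = ½·(29/2 + 3703/24 − 3641/24) = 205/24, so the C-coordinate is 1/12.

(-1/6, 13/12, 1/12)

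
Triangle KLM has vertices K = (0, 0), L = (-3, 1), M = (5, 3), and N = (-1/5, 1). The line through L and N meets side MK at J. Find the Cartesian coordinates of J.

(5/3, 1)

Barycentric coordinates of N with respect to KLM: (2/5, 2/5, 1/5).
On side MK the L-coordinate is zero; dropping N's L-weight 2/5 and renormalizing the remaining 1/5 : 2/5 gives weights 1/3, 2/3 on M, K.
J = (1/3)·(5, 3) + (2/3)·(0, 0) = (5/3, 1).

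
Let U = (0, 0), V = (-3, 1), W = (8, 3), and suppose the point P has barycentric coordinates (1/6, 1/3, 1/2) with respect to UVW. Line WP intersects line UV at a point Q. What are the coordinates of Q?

(-2, 2/3)

Line WP meets UV where the W-coordinate vanishes; zeroing P's W-weight and renormalizing leaves U, V-weights 1/6 : 1/3 → (1/3, 2/3).
So Q = (1/3)·U + (2/3)·V = (-2, 2/3).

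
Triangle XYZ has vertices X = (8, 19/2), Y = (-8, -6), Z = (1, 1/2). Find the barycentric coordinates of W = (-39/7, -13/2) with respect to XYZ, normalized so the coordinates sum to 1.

(-4/7, 2/7, 9/7)

Signed area of the reference triangle: [XYZ] = ½·(8·(-6−(1/2)) + (-8)·(1/2−(19/2)) + 1·(19/2−(-6))) = ½·(-52 + 72 + 31/2) = 71/4.
[WYZ] = ½·((-39/7)·(-6−(1/2)) + (-8)·(1/2−(-13/2)) + 1·(-13/2−(-6))) = ½·(507/14 − 56 − 1/2) = -71/7, so the X-coordinate is (-71/7)/(71/4) = -4/7.
[XWZ] = ½·(8·(-13/2−(1/2)) + (-39/7)·(1/2−(19/2)) + 1·(19/2−(-13/2))) = ½·(-56 + 351/7 + 16) = 71/14, so the Y-coordinate is 2/7.
[XYW] = ½·(8·(-6−(-13/2)) + (-8)·(-13/2−(19/2)) + (-39/7)·(19/2−(-6))) = ½·(4 + 128 − 1209/14) = 639/28, so the Z-coordinate is 9/7.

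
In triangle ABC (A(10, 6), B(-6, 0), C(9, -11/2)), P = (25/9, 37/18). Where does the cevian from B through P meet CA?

Barycentric coordinates of P with respect to ABC: (4/9, 4/9, 1/9).
On side CA the B-coordinate is zero; dropping P's B-weight 4/9 and renormalizing the remaining 1/9 : 4/9 gives weights 1/5, 4/5 on C, A.
Q = (1/5)·(9, -11/2) + (4/5)·(10, 6) = (49/5, 37/10).

(49/5, 37/10)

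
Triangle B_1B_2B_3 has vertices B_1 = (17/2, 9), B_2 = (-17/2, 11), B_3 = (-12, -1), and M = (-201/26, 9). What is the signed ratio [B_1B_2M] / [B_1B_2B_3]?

[B_1B_2B_3] = ½·((17/2)·(11−(-1)) + (-17/2)·(-1−9) + (-12)·(9−11)) = ½·(102 + 85 + 24) = 211/2.
[B_1B_2M] = ½·((17/2)·(11−9) + (-17/2)·(9−9) + (-201/26)·(9−11)) = ½·(17 + 0 + 201/13) = 211/13, so the ratio is (211/13)/(211/2) = 2/13.

2/13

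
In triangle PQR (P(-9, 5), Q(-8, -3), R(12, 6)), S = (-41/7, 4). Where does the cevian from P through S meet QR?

Barycentric coordinates of S with respect to PQR: (5/7, 1/7, 1/7).
On side QR the P-coordinate is zero; dropping S's P-weight 5/7 and renormalizing the remaining 1/7 : 1/7 gives weights 1/2, 1/2 on Q, R.
T = (1/2)·(-8, -3) + (1/2)·(12, 6) = (2, 3/2).

(2, 3/2)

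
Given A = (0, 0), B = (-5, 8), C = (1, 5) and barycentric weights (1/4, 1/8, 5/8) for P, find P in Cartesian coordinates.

(0, 33/8)

P = (1/4)·A + (1/8)·B + (5/8)·C.
x-coordinate: (1/4)·0 + (1/8)·(-5) + (5/8)·1 = 0.
y-coordinate: (1/4)·0 + (1/8)·8 + (5/8)·5 = 33/8.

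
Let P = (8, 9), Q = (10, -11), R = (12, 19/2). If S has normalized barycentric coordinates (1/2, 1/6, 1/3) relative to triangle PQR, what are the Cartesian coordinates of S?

(29/3, 35/6)

S = (1/2)·P + (1/6)·Q + (1/3)·R.
x-coordinate: (1/2)·8 + (1/6)·10 + (1/3)·12 = 29/3.
y-coordinate: (1/2)·9 + (1/6)·(-11) + (1/3)·(19/2) = 35/6.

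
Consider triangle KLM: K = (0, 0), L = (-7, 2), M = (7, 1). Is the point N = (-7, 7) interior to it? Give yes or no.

Barycentric coordinates of N: (-10/3, 8/3, 5/3).
The three coordinates are negative, positive, positive; a point is interior exactly when all three are positive.

no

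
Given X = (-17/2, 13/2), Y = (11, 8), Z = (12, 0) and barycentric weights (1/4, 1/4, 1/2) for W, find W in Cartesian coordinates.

(53/8, 29/8)

W = (1/4)·X + (1/4)·Y + (1/2)·Z.
x-coordinate: (1/4)·(-17/2) + (1/4)·11 + (1/2)·12 = 53/8.
y-coordinate: (1/4)·(13/2) + (1/4)·8 + (1/2)·0 = 29/8.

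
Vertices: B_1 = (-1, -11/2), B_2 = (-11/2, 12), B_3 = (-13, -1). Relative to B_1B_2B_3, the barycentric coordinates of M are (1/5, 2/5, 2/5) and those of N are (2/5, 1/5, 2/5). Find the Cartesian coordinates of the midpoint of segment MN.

Barycentric coordinates of the midpoint are the average: (3/10, 3/10, 2/5).
Converting: (3/10)·B_1 + (3/10)·B_2 + (2/5)·B_3 = (-143/20, 31/20).

(-143/20, 31/20)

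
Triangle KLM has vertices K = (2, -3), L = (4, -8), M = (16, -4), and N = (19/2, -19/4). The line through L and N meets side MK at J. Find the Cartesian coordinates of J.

(34/3, -11/3)

Barycentric coordinates of N with respect to KLM: (1/4, 1/4, 1/2).
On side MK the L-coordinate is zero; dropping N's L-weight 1/4 and renormalizing the remaining 1/2 : 1/4 gives weights 2/3, 1/3 on M, K.
J = (2/3)·(16, -4) + (1/3)·(2, -3) = (34/3, -11/3).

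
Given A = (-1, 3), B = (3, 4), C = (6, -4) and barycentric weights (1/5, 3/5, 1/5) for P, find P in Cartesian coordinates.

(14/5, 11/5)

P = (1/5)·A + (3/5)·B + (1/5)·C.
x-coordinate: (1/5)·(-1) + (3/5)·3 + (1/5)·6 = 14/5.
y-coordinate: (1/5)·3 + (3/5)·4 + (1/5)·(-4) = 11/5.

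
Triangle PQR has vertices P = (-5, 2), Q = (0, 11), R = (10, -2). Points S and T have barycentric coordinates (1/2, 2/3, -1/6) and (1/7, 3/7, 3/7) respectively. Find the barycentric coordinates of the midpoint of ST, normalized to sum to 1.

Since both coordinate triples sum to 1, the midpoint's barycentrics are the componentwise average.
(1/2+1/7)/2 = 9/28; similarly 23/42 and 11/84.

(9/28, 23/42, 11/84)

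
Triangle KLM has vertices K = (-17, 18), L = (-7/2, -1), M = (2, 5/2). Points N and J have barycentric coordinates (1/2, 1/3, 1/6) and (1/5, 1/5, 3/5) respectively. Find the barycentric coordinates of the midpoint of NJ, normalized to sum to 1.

Since both coordinate triples sum to 1, the midpoint's barycentrics are the componentwise average.
(1/2+1/5)/2 = 7/20; similarly 4/15 and 23/60.

(7/20, 4/15, 23/60)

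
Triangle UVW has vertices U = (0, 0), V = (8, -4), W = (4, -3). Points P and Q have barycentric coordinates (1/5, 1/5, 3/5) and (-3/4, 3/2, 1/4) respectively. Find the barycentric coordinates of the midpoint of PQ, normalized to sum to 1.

Since both coordinate triples sum to 1, the midpoint's barycentrics are the componentwise average.
(1/5+-3/4)/2 = -11/40; similarly 17/20 and 17/40.

(-11/40, 17/20, 17/40)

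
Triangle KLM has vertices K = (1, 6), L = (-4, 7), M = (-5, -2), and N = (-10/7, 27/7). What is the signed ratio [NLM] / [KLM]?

[KLM] = ½·(1·(7−(-2)) + (-4)·(-2−6) + (-5)·(6−7)) = ½·(9 + 32 + 5) = 23.
[NLM] = ½·((-10/7)·(7−(-2)) + (-4)·(-2−(27/7)) + (-5)·(27/7−7)) = ½·(-90/7 + 164/7 + 110/7) = 92/7, so the ratio is (92/7)/23 = 4/7.

4/7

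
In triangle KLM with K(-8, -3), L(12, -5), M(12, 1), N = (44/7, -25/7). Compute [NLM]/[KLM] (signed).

[KLM] = ½·((-8)·(-5−1) + 12·(1−(-3)) + 12·(-3−(-5))) = ½·(48 + 48 + 24) = 60.
[NLM] = ½·((44/7)·(-5−1) + 12·(1−(-25/7)) + 12·(-25/7−(-5))) = ½·(-264/7 + 384/7 + 120/7) = 120/7, so the ratio is (120/7)/60 = 2/7.

2/7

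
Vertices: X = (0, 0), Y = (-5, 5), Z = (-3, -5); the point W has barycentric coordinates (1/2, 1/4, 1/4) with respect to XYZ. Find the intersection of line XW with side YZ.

Line XW meets YZ where the X-coordinate vanishes; zeroing W's X-weight and renormalizing leaves Y, Z-weights 1/4 : 1/4 → (1/2, 1/2).
So V = (1/2)·Y + (1/2)·Z = (-4, 0).

(-4, 0)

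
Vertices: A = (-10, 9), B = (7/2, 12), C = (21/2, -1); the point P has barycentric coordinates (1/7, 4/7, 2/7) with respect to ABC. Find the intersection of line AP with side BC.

Line AP meets BC where the A-coordinate vanishes; zeroing P's A-weight and renormalizing leaves B, C-weights 4/7 : 2/7 → (2/3, 1/3).
So Q = (2/3)·B + (1/3)·C = (35/6, 23/3).

(35/6, 23/3)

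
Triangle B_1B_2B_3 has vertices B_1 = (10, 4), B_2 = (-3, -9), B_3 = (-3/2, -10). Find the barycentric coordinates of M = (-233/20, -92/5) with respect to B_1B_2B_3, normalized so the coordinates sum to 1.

Signed area of the reference triangle: [B_1B_2B_3] = ½·(10·(-9−(-10)) + (-3)·(-10−4) + (-3/2)·(4−(-9))) = ½·(10 + 42 − 39/2) = 65/4.
[MB_2B_3] = ½·((-233/20)·(-9−(-10)) + (-3)·(-10−(-92/5)) + (-3/2)·(-92/5−(-9))) = ½·(-233/20 − 126/5 + 141/10) = -91/8, so the B_1-coordinate is (-91/8)/(65/4) = -7/10.
[B_1MB_3] = ½·(10·(-92/5−(-10)) + (-233/20)·(-10−4) + (-3/2)·(4−(-92/5))) = ½·(-84 + 1631/10 − 168/5) = 91/4, so the B_2-coordinate is 7/5.
[B_1B_2M] = ½·(10·(-9−(-92/5)) + (-3)·(-92/5−4) + (-233/20)·(4−(-9))) = ½·(94 + 336/5 − 3029/20) = 39/8, so the B_3-coordinate is 3/10.

(-7/10, 7/5, 3/10)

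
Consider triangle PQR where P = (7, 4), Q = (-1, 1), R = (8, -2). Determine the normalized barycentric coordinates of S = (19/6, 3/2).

Signed area of the reference triangle: [PQR] = ½·(7·(1−(-2)) + (-1)·(-2−4) + 8·(4−1)) = ½·(21 + 6 + 24) = 51/2.
[SQR] = ½·((19/6)·(1−(-2)) + (-1)·(-2−(3/2)) + 8·(3/2−1)) = ½·(19/2 + 7/2 + 4) = 17/2, so the P-coordinate is (17/2)/(51/2) = 1/3.
[PSR] = ½·(7·(3/2−(-2)) + (19/6)·(-2−4) + 8·(4−(3/2))) = ½·(49/2 − 19 + 20) = 51/4, so the Q-coordinate is 1/2.
[PQS] = ½·(7·(1−(3/2)) + (-1)·(3/2−4) + (19/6)·(4−1)) = ½·(-7/2 + 5/2 + 19/2) = 17/4, so the R-coordinate is 1/6.

(1/3, 1/2, 1/6)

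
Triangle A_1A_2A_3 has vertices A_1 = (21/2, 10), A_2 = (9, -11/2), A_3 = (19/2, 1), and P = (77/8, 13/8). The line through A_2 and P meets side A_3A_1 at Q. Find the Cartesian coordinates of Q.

Barycentric coordinates of P with respect to A_1A_2A_3: (1/4, 1/4, 1/2).
On side A_3A_1 the A_2-coordinate is zero; dropping P's A_2-weight 1/4 and renormalizing the remaining 1/2 : 1/4 gives weights 2/3, 1/3 on A_3, A_1.
Q = (2/3)·(19/2, 1) + (1/3)·(21/2, 10) = (59/6, 4).

(59/6, 4)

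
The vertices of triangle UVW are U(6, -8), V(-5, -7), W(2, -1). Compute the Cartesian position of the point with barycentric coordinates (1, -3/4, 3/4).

(45/4, -7/2)

P = 1·U + (-3/4)·V + (3/4)·W.
x-coordinate: 1·6 + (-3/4)·(-5) + (3/4)·2 = 45/4.
y-coordinate: 1·(-8) + (-3/4)·(-7) + (3/4)·(-1) = -7/2.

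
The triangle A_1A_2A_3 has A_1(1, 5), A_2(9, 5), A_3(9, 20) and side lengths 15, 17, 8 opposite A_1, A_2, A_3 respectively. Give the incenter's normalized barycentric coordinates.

The incenter has barycentric coordinates proportional to the opposite side lengths: (15 : 17 : 8).
Normalizing by 15+17+8 = 40 gives (3/8, 17/40, 1/5).

(3/8, 17/40, 1/5)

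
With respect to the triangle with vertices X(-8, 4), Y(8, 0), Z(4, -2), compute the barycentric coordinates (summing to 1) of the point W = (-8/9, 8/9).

(4/9, 1/9, 4/9)

Signed area of the reference triangle: [XYZ] = ½·((-8)·(0−(-2)) + 8·(-2−4) + 4·(4−0)) = ½·(-16 − 48 + 16) = -24.
[WYZ] = ½·((-8/9)·(0−(-2)) + 8·(-2−(8/9)) + 4·(8/9−0)) = ½·(-16/9 − 208/9 + 32/9) = -32/3, so the X-coordinate is (-32/3)/(-24) = 4/9.
[XWZ] = ½·((-8)·(8/9−(-2)) + (-8/9)·(-2−4) + 4·(4−(8/9))) = ½·(-208/9 + 16/3 + 112/9) = -8/3, so the Y-coordinate is 1/9.
[XYW] = ½·((-8)·(0−(8/9)) + 8·(8/9−4) + (-8/9)·(4−0)) = ½·(64/9 − 224/9 − 32/9) = -32/3, so the Z-coordinate is 4/9.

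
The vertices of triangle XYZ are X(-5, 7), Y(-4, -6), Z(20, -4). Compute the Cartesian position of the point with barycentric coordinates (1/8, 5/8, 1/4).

W = (1/8)·X + (5/8)·Y + (1/4)·Z.
x-coordinate: (1/8)·(-5) + (5/8)·(-4) + (1/4)·20 = 15/8.
y-coordinate: (1/8)·7 + (5/8)·(-6) + (1/4)·(-4) = -31/8.

(15/8, -31/8)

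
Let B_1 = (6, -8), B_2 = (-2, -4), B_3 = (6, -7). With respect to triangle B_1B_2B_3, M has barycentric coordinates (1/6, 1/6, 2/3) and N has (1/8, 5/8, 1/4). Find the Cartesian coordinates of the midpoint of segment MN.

Barycentric coordinates of the midpoint are the average: (7/48, 19/48, 11/24).
Converting: (7/48)·B_1 + (19/48)·B_2 + (11/24)·B_3 = (17/6, -143/24).

(17/6, -143/24)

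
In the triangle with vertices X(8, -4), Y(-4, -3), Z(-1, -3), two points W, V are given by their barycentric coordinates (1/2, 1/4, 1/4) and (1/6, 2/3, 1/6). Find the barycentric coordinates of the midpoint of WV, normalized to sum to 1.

Since both coordinate triples sum to 1, the midpoint's barycentrics are the componentwise average.
(1/2+1/6)/2 = 1/3; similarly 11/24 and 5/24.

(1/3, 11/24, 5/24)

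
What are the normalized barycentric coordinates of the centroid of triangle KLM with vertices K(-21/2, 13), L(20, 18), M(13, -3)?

The centroid is the average of the vertices, so each weight is 1/3.

(1/3, 1/3, 1/3)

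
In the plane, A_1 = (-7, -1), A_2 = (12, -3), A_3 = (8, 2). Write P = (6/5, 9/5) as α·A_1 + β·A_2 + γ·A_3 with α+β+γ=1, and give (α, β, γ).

(2/5, -1/5, 4/5)

Signed area of the reference triangle: [A_1A_2A_3] = ½·((-7)·(-3−2) + 12·(2−(-1)) + 8·(-1−(-3))) = ½·(35 + 36 + 16) = 87/2.
[PA_2A_3] = ½·((6/5)·(-3−2) + 12·(2−(9/5)) + 8·(9/5−(-3))) = ½·(-6 + 12/5 + 192/5) = 87/5, so the A_1-coordinate is (87/5)/(87/2) = 2/5.
[A_1PA_3] = ½·((-7)·(9/5−2) + (6/5)·(2−(-1)) + 8·(-1−(9/5))) = ½·(7/5 + 18/5 − 112/5) = -87/10, so the A_2-coordinate is -1/5.
[A_1A_2P] = ½·((-7)·(-3−(9/5)) + 12·(9/5−(-1)) + (6/5)·(-1−(-3))) = ½·(168/5 + 168/5 + 12/5) = 174/5, so the A_3-coordinate is 4/5.
Check: 2/5 − 1/5 + 4/5 = 1.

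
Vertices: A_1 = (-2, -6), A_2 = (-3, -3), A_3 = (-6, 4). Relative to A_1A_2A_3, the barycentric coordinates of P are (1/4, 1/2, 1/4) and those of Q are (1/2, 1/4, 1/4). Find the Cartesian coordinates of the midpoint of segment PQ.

(-27/8, -19/8)

Barycentric coordinates of the midpoint are the average: (3/8, 3/8, 1/4).
Converting: (3/8)·A_1 + (3/8)·A_2 + (1/4)·A_3 = (-27/8, -19/8).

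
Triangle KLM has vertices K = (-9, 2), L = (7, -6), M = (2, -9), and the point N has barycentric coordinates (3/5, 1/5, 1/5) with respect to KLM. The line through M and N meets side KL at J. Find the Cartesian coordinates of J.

(-5, 0)

Line MN meets KL where the M-coordinate vanishes; zeroing N's M-weight and renormalizing leaves K, L-weights 3/5 : 1/5 → (3/4, 1/4).
So J = (3/4)·K + (1/4)·L = (-5, 0).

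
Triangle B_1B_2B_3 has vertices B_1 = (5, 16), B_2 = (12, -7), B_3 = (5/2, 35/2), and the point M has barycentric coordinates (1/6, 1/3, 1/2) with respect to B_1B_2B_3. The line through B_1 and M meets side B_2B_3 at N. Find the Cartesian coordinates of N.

(63/10, 77/10)

Line B_1M meets B_2B_3 where the B_1-coordinate vanishes; zeroing M's B_1-weight and renormalizing leaves B_2, B_3-weights 1/3 : 1/2 → (2/5, 3/5).
So N = (2/5)·B_2 + (3/5)·B_3 = (63/10, 77/10).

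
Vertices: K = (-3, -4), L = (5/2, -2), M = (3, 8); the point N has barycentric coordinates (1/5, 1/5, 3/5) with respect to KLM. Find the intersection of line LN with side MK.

Line LN meets MK where the L-coordinate vanishes; zeroing N's L-weight and renormalizing leaves M, K-weights 3/5 : 1/5 → (3/4, 1/4).
So J = (3/4)·M + (1/4)·K = (3/2, 5).

(3/2, 5)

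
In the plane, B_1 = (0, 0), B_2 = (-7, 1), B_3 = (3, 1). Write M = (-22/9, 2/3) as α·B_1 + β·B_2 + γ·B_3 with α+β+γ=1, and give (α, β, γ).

(1/3, 4/9, 2/9)

Signed area of the reference triangle: [B_1B_2B_3] = ½·(0·(1−1) + (-7)·(1−0) + 3·(0−1)) = ½·(0 − 7 − 3) = -5.
[MB_2B_3] = ½·((-22/9)·(1−1) + (-7)·(1−(2/3)) + 3·(2/3−1)) = ½·(0 − 7/3 − 1) = -5/3, so the B_1-coordinate is (-5/3)/(-5) = 1/3.
[B_1MB_3] = ½·(0·(2/3−1) + (-22/9)·(1−0) + 3·(0−(2/3))) = ½·(0 − 22/9 − 2) = -20/9, so the B_2-coordinate is 4/9.
[B_1B_2M] = ½·(0·(1−(2/3)) + (-7)·(2/3−0) + (-22/9)·(0−1)) = ½·(0 − 14/3 + 22/9) = -10/9, so the B_3-coordinate is 2/9.
Check: 1/3 + 4/9 + 2/9 = 1.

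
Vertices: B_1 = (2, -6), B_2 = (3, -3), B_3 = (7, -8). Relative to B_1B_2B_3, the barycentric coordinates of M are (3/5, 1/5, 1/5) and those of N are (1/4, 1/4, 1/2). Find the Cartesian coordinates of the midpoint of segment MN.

Barycentric coordinates of the midpoint are the average: (17/40, 9/40, 7/20).
Converting: (17/40)·B_1 + (9/40)·B_2 + (7/20)·B_3 = (159/40, -241/40).

(159/40, -241/40)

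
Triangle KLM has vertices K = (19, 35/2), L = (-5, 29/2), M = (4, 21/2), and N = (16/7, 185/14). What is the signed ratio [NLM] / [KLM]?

[KLM] = ½·(19·(29/2−(21/2)) + (-5)·(21/2−(35/2)) + 4·(35/2−(29/2))) = ½·(76 + 35 + 12) = 123/2.
[NLM] = ½·((16/7)·(29/2−(21/2)) + (-5)·(21/2−(185/14)) + 4·(185/14−(29/2))) = ½·(64/7 + 95/7 − 36/7) = 123/14, so the ratio is (123/14)/(123/2) = 1/7.

1/7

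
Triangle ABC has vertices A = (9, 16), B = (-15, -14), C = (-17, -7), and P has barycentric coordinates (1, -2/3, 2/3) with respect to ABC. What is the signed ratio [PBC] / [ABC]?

1

The signed ratio [PBC]/[ABC] equals the barycentric coordinate of P at vertex A, which is 1.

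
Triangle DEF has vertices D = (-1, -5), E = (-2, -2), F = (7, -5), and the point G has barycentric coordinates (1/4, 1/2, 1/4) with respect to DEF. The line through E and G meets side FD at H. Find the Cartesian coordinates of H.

(3, -5)

Line EG meets FD where the E-coordinate vanishes; zeroing G's E-weight and renormalizing leaves F, D-weights 1/4 : 1/4 → (1/2, 1/2).
So H = (1/2)·F + (1/2)·D = (3, -5).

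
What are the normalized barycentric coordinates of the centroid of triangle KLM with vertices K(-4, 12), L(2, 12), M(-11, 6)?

(1/3, 1/3, 1/3)

The centroid is the average of the vertices, so each weight is 1/3.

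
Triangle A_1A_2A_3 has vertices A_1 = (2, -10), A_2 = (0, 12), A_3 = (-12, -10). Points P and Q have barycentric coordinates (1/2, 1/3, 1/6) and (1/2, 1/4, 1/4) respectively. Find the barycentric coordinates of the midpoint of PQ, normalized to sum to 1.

(1/2, 7/24, 5/24)

Since both coordinate triples sum to 1, the midpoint's barycentrics are the componentwise average.
(1/2+1/2)/2 = 1/2; similarly 7/24 and 5/24.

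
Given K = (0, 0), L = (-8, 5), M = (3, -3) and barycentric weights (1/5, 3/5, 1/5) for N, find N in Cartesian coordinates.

(-21/5, 12/5)

N = (1/5)·K + (3/5)·L + (1/5)·M.
x-coordinate: (1/5)·0 + (3/5)·(-8) + (1/5)·3 = -21/5.
y-coordinate: (1/5)·0 + (3/5)·5 + (1/5)·(-3) = 12/5.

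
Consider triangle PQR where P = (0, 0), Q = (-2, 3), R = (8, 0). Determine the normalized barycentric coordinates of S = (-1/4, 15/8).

Signed area of the reference triangle: [PQR] = ½·(0·(3−0) + (-2)·(0−0) + 8·(0−3)) = ½·(0 + 0 − 24) = -12.
[SQR] = ½·((-1/4)·(3−0) + (-2)·(0−(15/8)) + 8·(15/8−3)) = ½·(-3/4 + 15/4 − 9) = -3, so the P-coordinate is (-3)/(-12) = 1/4.
[PSR] = ½·(0·(15/8−0) + (-1/4)·(0−0) + 8·(0−(15/8))) = ½·(0 + 0 − 15) = -15/2, so the Q-coordinate is 5/8.
[PQS] = ½·(0·(3−(15/8)) + (-2)·(15/8−0) + (-1/4)·(0−3)) = ½·(0 − 15/4 + 3/4) = -3/2, so the R-coordinate is 1/8.

(1/4, 5/8, 1/8)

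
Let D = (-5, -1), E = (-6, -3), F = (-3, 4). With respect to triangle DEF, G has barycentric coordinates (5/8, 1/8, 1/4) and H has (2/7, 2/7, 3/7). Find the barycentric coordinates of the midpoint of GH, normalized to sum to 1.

Since both coordinate triples sum to 1, the midpoint's barycentrics are the componentwise average.
(5/8+2/7)/2 = 51/112; similarly 23/112 and 19/56.

(51/112, 23/112, 19/56)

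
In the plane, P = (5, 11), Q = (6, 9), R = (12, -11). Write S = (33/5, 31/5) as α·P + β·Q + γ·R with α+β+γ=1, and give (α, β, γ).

(3/5, 1/5, 1/5)

Signed area of the reference triangle: [PQR] = ½·(5·(9−(-11)) + 6·(-11−11) + 12·(11−9)) = ½·(100 − 132 + 24) = -4.
[SQR] = ½·((33/5)·(9−(-11)) + 6·(-11−(31/5)) + 12·(31/5−9)) = ½·(132 − 516/5 − 168/5) = -12/5, so the P-coordinate is (-12/5)/(-4) = 3/5.
[PSR] = ½·(5·(31/5−(-11)) + (33/5)·(-11−11) + 12·(11−(31/5))) = ½·(86 − 726/5 + 288/5) = -4/5, so the Q-coordinate is 1/5.
[PQS] = ½·(5·(9−(31/5)) + 6·(31/5−11) + (33/5)·(11−9)) = ½·(14 − 144/5 + 66/5) = -4/5, so the R-coordinate is 1/5.
Check: 3/5 + 1/5 + 1/5 = 1.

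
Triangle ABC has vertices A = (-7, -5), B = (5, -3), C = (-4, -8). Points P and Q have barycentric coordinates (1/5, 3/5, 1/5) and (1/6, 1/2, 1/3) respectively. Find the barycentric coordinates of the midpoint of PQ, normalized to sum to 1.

Since both coordinate triples sum to 1, the midpoint's barycentrics are the componentwise average.
(1/5+1/6)/2 = 11/60; similarly 11/20 and 4/15.

(11/60, 11/20, 4/15)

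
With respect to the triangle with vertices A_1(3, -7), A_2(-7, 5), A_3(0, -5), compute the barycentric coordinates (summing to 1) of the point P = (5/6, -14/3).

Signed area of the reference triangle: [A_1A_2A_3] = ½·(3·(5−(-5)) + (-7)·(-5−(-7)) + 0·(-7−5)) = ½·(30 − 14 + 0) = 8.
[PA_2A_3] = ½·((5/6)·(5−(-5)) + (-7)·(-5−(-14/3)) + 0·(-14/3−5)) = ½·(25/3 + 7/3 + 0) = 16/3, so the A_1-coordinate is (16/3)/8 = 2/3.
[A_1PA_3] = ½·(3·(-14/3−(-5)) + (5/6)·(-5−(-7)) + 0·(-7−(-14/3))) = ½·(1 + 5/3 + 0) = 4/3, so the A_2-coordinate is 1/6.
[A_1A_2P] = ½·(3·(5−(-14/3)) + (-7)·(-14/3−(-7)) + (5/6)·(-7−5)) = ½·(29 − 49/3 − 10) = 4/3, so the A_3-coordinate is 1/6.

(2/3, 1/6, 1/6)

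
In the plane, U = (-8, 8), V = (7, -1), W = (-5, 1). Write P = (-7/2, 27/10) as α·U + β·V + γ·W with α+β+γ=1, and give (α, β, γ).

Signed area of the reference triangle: [UVW] = ½·((-8)·(-1−1) + 7·(1−8) + (-5)·(8−(-1))) = ½·(16 − 49 − 45) = -39.
[PVW] = ½·((-7/2)·(-1−1) + 7·(1−(27/10)) + (-5)·(27/10−(-1))) = ½·(7 − 119/10 − 37/2) = -117/10, so the U-coordinate is (-117/10)/(-39) = 3/10.
[UPW] = ½·((-8)·(27/10−1) + (-7/2)·(1−8) + (-5)·(8−(27/10))) = ½·(-68/5 + 49/2 − 53/2) = -39/5, so the V-coordinate is 1/5.
[UVP] = ½·((-8)·(-1−(27/10)) + 7·(27/10−8) + (-7/2)·(8−(-1))) = ½·(148/5 − 371/10 − 63/2) = -39/2, so the W-coordinate is 1/2.

(3/10, 1/5, 1/2)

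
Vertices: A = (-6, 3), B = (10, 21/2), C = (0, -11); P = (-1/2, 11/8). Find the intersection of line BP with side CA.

Barycentric coordinates of P with respect to ABC: (1/2, 1/4, 1/4).
On side CA the B-coordinate is zero; dropping P's B-weight 1/4 and renormalizing the remaining 1/4 : 1/2 gives weights 1/3, 2/3 on C, A.
Q = (1/3)·(0, -11) + (2/3)·(-6, 3) = (-4, -5/3).

(-4, -5/3)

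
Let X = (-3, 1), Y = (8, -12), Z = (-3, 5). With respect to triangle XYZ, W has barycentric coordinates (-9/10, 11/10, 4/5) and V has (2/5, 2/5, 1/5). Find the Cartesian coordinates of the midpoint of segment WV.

Barycentric coordinates of the midpoint are the average: (-1/4, 3/4, 1/2).
Converting: (-1/4)·X + (3/4)·Y + (1/2)·Z = (21/4, -27/4).

(21/4, -27/4)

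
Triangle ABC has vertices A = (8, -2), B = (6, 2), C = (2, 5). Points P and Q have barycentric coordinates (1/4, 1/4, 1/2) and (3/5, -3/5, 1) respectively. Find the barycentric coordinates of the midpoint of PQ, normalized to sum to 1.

(17/40, -7/40, 3/4)

Since both coordinate triples sum to 1, the midpoint's barycentrics are the componentwise average.
(1/4+3/5)/2 = 17/40; similarly -7/40 and 3/4.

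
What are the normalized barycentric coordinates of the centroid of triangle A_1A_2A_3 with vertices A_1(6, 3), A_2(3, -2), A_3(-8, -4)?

(1/3, 1/3, 1/3)

The centroid is the average of the vertices, so each weight is 1/3.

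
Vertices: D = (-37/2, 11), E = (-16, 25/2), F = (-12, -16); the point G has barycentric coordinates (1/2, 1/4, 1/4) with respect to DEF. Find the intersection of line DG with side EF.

(-14, -7/4)

Line DG meets EF where the D-coordinate vanishes; zeroing G's D-weight and renormalizing leaves E, F-weights 1/4 : 1/4 → (1/2, 1/2).
So H = (1/2)·E + (1/2)·F = (-14, -7/4).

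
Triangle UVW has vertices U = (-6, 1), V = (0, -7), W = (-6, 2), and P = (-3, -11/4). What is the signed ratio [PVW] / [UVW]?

[UVW] = ½·((-6)·(-7−2) + 0·(2−1) + (-6)·(1−(-7))) = ½·(54 + 0 − 48) = 3.
[PVW] = ½·((-3)·(-7−2) + 0·(2−(-11/4)) + (-6)·(-11/4−(-7))) = ½·(27 + 0 − 51/2) = 3/4, so the ratio is (3/4)/3 = 1/4.

1/4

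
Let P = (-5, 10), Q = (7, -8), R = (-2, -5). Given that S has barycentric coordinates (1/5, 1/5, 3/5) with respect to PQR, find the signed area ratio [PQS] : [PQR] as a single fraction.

3/5

The signed ratio [PQS]/[PQR] equals the barycentric coordinate of S at vertex R, which is 3/5.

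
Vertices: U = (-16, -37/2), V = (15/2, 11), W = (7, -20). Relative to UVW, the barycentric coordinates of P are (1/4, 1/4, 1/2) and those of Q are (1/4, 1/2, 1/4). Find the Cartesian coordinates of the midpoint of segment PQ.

Barycentric coordinates of the midpoint are the average: (1/4, 3/8, 3/8).
Converting: (1/4)·U + (3/8)·V + (3/8)·W = (23/16, -8).

(23/16, -8)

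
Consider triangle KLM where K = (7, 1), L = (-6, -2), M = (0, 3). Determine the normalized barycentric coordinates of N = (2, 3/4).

Signed area of the reference triangle: [KLM] = ½·(7·(-2−3) + (-6)·(3−1) + 0·(1−(-2))) = ½·(-35 − 12 + 0) = -47/2.
[NLM] = ½·(2·(-2−3) + (-6)·(3−(3/4)) + 0·(3/4−(-2))) = ½·(-10 − 27/2 + 0) = -47/4, so the K-coordinate is (-47/4)/(-47/2) = 1/2.
[KNM] = ½·(7·(3/4−3) + 2·(3−1) + 0·(1−(3/4))) = ½·(-63/4 + 4 + 0) = -47/8, so the L-coordinate is 1/4.
[KLN] = ½·(7·(-2−(3/4)) + (-6)·(3/4−1) + 2·(1−(-2))) = ½·(-77/4 + 3/2 + 6) = -47/8, so the M-coordinate is 1/4.
Check: 1/2 + 1/4 + 1/4 = 1.

(1/2, 1/4, 1/4)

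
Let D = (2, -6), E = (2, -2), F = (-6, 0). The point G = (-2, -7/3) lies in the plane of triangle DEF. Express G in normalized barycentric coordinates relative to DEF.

Signed area of the reference triangle: [DEF] = ½·(2·(-2−0) + 2·(0−(-6)) + (-6)·(-6−(-2))) = ½·(-4 + 12 + 24) = 16.
[GEF] = ½·((-2)·(-2−0) + 2·(0−(-7/3)) + (-6)·(-7/3−(-2))) = ½·(4 + 14/3 + 2) = 16/3, so the D-coordinate is (16/3)/16 = 1/3.
[DGF] = ½·(2·(-7/3−0) + (-2)·(0−(-6)) + (-6)·(-6−(-7/3))) = ½·(-14/3 − 12 + 22) = 8/3, so the E-coordinate is 1/6.
[DEG] = ½·(2·(-2−(-7/3)) + 2·(-7/3−(-6)) + (-2)·(-6−(-2))) = ½·(2/3 + 22/3 + 8) = 8, so the F-coordinate is 1/2.
Check: 1/3 + 1/6 + 1/2 = 1.

(1/3, 1/6, 1/2)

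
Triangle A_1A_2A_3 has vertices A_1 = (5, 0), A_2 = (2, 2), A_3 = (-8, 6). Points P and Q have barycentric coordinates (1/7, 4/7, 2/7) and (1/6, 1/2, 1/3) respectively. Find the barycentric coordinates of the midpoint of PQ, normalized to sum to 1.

Since both coordinate triples sum to 1, the midpoint's barycentrics are the componentwise average.
(1/7+1/6)/2 = 13/84; similarly 15/28 and 13/42.

(13/84, 15/28, 13/42)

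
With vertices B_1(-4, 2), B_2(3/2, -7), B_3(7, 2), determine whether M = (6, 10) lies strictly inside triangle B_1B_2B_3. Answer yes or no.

no

Barycentric coordinates of M: (53/99, -8/9, 134/99).
The three coordinates are positive, negative, positive; a point is interior exactly when all three are positive.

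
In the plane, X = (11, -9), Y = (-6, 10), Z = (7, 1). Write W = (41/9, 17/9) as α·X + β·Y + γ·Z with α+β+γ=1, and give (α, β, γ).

Signed area of the reference triangle: [XYZ] = ½·(11·(10−1) + (-6)·(1−(-9)) + 7·(-9−10)) = ½·(99 − 60 − 133) = -47.
[WYZ] = ½·((41/9)·(10−1) + (-6)·(1−(17/9)) + 7·(17/9−10)) = ½·(41 + 16/3 − 511/9) = -47/9, so the X-coordinate is (-47/9)/(-47) = 1/9.
[XWZ] = ½·(11·(17/9−1) + (41/9)·(1−(-9)) + 7·(-9−(17/9))) = ½·(88/9 + 410/9 − 686/9) = -94/9, so the Y-coordinate is 2/9.
[XYW] = ½·(11·(10−(17/9)) + (-6)·(17/9−(-9)) + (41/9)·(-9−10)) = ½·(803/9 − 196/3 − 779/9) = -94/3, so the Z-coordinate is 2/3.
Check: 1/9 + 2/9 + 2/3 = 1.

(1/9, 2/9, 2/3)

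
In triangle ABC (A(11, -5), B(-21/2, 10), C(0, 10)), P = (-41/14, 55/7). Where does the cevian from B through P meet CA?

(11/4, 25/4)

Barycentric coordinates of P with respect to ABC: (1/7, 3/7, 3/7).
On side CA the B-coordinate is zero; dropping P's B-weight 3/7 and renormalizing the remaining 3/7 : 1/7 gives weights 3/4, 1/4 on C, A.
Q = (3/4)·(0, 10) + (1/4)·(11, -5) = (11/4, 25/4).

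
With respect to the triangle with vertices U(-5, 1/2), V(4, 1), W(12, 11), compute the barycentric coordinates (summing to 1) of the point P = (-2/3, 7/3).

(2/3, 1/6, 1/6)

Signed area of the reference triangle: [UVW] = ½·((-5)·(1−11) + 4·(11−(1/2)) + 12·(1/2−1)) = ½·(50 + 42 − 6) = 43.
[PVW] = ½·((-2/3)·(1−11) + 4·(11−(7/3)) + 12·(7/3−1)) = ½·(20/3 + 104/3 + 16) = 86/3, so the U-coordinate is (86/3)/43 = 2/3.
[UPW] = ½·((-5)·(7/3−11) + (-2/3)·(11−(1/2)) + 12·(1/2−(7/3))) = ½·(130/3 − 7 − 22) = 43/6, so the V-coordinate is 1/6.
[UVP] = ½·((-5)·(1−(7/3)) + 4·(7/3−(1/2)) + (-2/3)·(1/2−1)) = ½·(20/3 + 22/3 + 1/3) = 43/6, so the W-coordinate is 1/6.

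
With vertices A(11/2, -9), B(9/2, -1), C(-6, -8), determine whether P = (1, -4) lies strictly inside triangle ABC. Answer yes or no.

Barycentric coordinates of P: (1/13, 53/91, 31/91).
The three coordinates are positive, positive, positive; a point is interior exactly when all three are positive.

yes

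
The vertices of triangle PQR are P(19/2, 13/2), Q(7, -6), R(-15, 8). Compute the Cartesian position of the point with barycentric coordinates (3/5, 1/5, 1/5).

S = (3/5)·P + (1/5)·Q + (1/5)·R.
x-coordinate: (3/5)·(19/2) + (1/5)·7 + (1/5)·(-15) = 41/10.
y-coordinate: (3/5)·(13/2) + (1/5)·(-6) + (1/5)·8 = 43/10.

(41/10, 43/10)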